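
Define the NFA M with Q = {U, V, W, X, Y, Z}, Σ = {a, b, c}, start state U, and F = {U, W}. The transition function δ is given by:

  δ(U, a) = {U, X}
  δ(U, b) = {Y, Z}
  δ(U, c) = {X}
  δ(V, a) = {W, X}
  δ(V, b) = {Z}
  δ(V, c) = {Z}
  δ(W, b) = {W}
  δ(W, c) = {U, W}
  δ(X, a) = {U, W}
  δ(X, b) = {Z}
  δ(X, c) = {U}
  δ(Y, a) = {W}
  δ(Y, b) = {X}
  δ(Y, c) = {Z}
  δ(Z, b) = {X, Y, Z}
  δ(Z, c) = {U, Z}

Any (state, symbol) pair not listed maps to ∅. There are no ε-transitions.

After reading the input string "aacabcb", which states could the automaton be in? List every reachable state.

Start in {U}.
Read 'a': U→{U, X}; now {U, X}.
Read 'a': U→{U, X}, X→{U, W}; now {U, W, X}.
Read 'c': U→{X}, W→{U, W}, X→{U}; now {U, W, X}.
Read 'a': U→{U, X}, W→∅, X→{U, W}; now {U, W, X}.
Read 'b': U→{Y, Z}, W→{W}, X→{Z}; now {W, Y, Z}.
Read 'c': W→{U, W}, Y→{Z}, Z→{U, Z}; now {U, W, Z}.
Read 'b': U→{Y, Z}, W→{W}, Z→{X, Y, Z}; now {W, X, Y, Z}.

{W, X, Y, Z}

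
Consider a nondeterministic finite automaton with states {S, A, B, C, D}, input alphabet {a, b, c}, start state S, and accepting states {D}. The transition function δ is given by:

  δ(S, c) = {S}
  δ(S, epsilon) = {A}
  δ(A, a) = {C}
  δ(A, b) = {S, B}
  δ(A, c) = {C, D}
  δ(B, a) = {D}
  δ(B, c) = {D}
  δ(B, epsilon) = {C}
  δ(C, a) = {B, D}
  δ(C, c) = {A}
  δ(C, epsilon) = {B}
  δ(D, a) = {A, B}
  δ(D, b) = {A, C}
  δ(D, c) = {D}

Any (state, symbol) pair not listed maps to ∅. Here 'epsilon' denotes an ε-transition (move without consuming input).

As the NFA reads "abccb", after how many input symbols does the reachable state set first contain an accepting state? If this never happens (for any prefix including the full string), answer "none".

none

Start: ε-closure({S}) = {S, A}.
Read 'a': S→∅, A→{C}; union {C}; ε-closure = {B, C}.
Read 'b': B→∅, C→∅; now ∅.
The set is empty and remains empty for the remaining 3 symbols.
No reachable set along the way intersects F.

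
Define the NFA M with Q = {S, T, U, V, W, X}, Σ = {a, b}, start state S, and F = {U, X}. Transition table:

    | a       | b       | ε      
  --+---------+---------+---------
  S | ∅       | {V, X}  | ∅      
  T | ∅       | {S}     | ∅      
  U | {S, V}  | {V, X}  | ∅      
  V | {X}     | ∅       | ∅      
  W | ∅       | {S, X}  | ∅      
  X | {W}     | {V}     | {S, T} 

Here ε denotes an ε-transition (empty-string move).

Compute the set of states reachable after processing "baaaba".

∅

Start in {S}.
Read 'b': {S} → {S, T, V, X}.
Read 'a': {S, T, V, X} → {S, T, W, X}.
Read 'a': {S, T, W, X} → {W}.
Read 'a': {W} → ∅.
The set is empty and remains empty for the remaining 2 symbols.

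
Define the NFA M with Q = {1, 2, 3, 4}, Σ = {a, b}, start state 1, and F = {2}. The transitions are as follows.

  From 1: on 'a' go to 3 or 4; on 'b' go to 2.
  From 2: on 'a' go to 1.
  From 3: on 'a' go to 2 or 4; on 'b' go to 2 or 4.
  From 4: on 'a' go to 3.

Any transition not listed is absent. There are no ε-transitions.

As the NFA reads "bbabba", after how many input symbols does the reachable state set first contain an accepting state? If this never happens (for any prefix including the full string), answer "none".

Start in {1}.
Read 'b': {1} → {2}.
None of the earlier sets intersect F, but {2} does.

1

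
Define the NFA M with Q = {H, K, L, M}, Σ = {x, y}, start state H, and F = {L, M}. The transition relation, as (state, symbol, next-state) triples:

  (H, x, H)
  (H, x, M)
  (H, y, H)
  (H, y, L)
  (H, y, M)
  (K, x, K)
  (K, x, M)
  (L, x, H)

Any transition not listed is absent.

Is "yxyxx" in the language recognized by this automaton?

Yes

Start in {H}.
Read 'y': H→{H, L, M}; now {H, L, M}.
Read 'x': H→{H, M}, L→{H}, M→∅; now {H, M}.
Read 'y': H→{H, L, M}, M→∅; now {H, L, M}.
Read 'x': H→{H, M}, L→{H}, M→∅; now {H, M}.
Read 'x': H→{H, M}, M→∅; now {H, M}.
The final set {H, M} contains the accepting state M.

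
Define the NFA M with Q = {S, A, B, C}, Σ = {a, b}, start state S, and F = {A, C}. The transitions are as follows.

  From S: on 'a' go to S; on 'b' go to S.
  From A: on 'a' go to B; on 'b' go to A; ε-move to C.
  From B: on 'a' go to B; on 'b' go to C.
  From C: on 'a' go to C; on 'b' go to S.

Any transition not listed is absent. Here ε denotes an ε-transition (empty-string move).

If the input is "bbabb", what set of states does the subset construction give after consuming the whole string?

Start in {S}.
Read 'b': S→{S}; now {S}.
Read 'b': S→{S}; now {S}.
Read 'a': S→{S}; now {S}.
Read 'b': S→{S}; now {S}.
Read 'b': S→{S}; now {S}.

{S}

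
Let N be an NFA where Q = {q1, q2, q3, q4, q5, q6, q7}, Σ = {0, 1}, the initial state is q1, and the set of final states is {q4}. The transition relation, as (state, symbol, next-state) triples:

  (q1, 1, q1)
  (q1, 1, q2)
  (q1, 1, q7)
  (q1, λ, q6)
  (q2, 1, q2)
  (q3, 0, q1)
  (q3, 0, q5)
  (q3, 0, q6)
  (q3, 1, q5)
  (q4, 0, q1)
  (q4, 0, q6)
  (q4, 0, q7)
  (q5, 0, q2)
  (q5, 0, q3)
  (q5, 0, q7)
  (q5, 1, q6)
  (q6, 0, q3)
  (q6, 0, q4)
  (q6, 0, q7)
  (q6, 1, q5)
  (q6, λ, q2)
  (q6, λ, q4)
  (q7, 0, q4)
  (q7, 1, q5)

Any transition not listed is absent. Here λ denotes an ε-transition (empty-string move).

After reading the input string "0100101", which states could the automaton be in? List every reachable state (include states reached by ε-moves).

Start: ε-closure({q1}) = {q1, q2, q4, q6}.
Read '0': q1→∅, q2→∅, q4→{q1, q6, q7}, q6→{q3, q4, q7}; union {q1, q3, q4, q6, q7}; ε-closure = {q1, q2, q3, q4, q6, q7}.
Read '1': q1→{q1, q2, q7}, q2→{q2}, q3→{q5}, q4→∅, q6→{q5}, q7→{q5}; union {q1, q2, q5, q7}; ε-closure = {q1, q2, q4, q5, q6, q7}.
Read '0': q1→∅, q2→∅, q4→{q1, q6, q7}, q5→{q2, q3, q7}, q6→{q3, q4, q7}, q7→{q4}; now {q1, q2, q3, q4, q6, q7}.
Read '0': q1→∅, q2→∅, q3→{q1, q5, q6}, q4→{q1, q6, q7}, q6→{q3, q4, q7}, q7→{q4}; union {q1, q3, q4, q5, q6, q7}; ε-closure = {q1, q2, q3, q4, q5, q6, q7}.
Read '1': q1→{q1, q2, q7}, q2→{q2}, q3→{q5}, q4→∅, q5→{q6}, q6→{q5}, q7→{q5}; union {q1, q2, q5, q6, q7}; ε-closure = {q1, q2, q4, q5, q6, q7}.
Read '0': q1→∅, q2→∅, q4→{q1, q6, q7}, q5→{q2, q3, q7}, q6→{q3, q4, q7}, q7→{q4}; now {q1, q2, q3, q4, q6, q7}.
Read '1': q1→{q1, q2, q7}, q2→{q2}, q3→{q5}, q4→∅, q6→{q5}, q7→{q5}; union {q1, q2, q5, q7}; ε-closure = {q1, q2, q4, q5, q6, q7}.

{q1, q2, q4, q5, q6, q7}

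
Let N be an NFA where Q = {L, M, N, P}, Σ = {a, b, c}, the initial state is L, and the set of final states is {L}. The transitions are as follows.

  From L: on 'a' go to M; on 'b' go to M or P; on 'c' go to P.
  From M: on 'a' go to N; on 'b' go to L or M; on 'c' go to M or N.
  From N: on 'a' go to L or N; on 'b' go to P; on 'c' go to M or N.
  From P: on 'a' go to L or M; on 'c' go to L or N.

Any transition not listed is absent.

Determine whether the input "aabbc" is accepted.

No

Start in {L}.
Read 'a': {L} → {M}.
Read 'a': {M} → {N}.
Read 'b': {N} → {P}.
Read 'b': {P} → ∅.
The set is empty and remains empty for the remaining 1 symbol.
The final set ∅ contains no accepting state.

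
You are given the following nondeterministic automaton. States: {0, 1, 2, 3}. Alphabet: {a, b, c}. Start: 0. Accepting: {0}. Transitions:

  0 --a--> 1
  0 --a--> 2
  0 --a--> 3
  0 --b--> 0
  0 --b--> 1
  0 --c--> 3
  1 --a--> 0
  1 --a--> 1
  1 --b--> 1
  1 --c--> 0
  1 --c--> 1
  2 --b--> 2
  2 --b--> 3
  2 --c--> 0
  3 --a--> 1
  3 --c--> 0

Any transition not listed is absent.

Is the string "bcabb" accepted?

Start in {0}.
Read 'b': {0} → {0, 1}.
Read 'c': {0, 1} → {0, 1, 3}.
Read 'a': {0, 1, 3} → {0, 1, 2, 3}.
Read 'b': {0, 1, 2, 3} → {0, 1, 2, 3}.
Read 'b': {0, 1, 2, 3} → {0, 1, 2, 3}.
The final set {0, 1, 2, 3} contains the accepting state 0.

Yes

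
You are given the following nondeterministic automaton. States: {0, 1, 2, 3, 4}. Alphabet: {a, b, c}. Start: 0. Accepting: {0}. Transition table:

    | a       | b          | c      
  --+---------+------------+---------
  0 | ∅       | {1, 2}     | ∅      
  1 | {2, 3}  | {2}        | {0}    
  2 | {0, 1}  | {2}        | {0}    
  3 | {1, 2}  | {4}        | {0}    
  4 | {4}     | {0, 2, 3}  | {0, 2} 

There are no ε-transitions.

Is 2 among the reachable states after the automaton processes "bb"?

Start in {0}.
Read 'b': {0} → {1, 2}.
Read 'b': {1, 2} → {2}.
State 2 is in {2}.

Yes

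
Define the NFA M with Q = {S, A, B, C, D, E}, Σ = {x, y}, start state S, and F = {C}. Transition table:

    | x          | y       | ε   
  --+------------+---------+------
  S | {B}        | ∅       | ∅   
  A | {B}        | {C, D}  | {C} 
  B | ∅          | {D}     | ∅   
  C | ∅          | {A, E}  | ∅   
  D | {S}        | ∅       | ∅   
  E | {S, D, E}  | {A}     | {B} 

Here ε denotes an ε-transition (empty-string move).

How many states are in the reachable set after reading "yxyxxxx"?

0

Start in {S}.
Read 'y': {S} → ∅.
The set is empty and remains empty for the remaining 6 symbols.
That set has 0 states.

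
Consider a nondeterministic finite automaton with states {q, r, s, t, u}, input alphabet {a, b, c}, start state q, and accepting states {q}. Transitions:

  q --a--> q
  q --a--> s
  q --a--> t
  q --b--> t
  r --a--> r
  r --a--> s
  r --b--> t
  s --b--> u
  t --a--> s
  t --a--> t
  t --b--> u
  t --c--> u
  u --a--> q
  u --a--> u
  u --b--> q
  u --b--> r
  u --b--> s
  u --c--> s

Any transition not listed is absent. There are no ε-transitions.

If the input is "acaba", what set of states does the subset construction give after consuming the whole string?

{q, r, s, t}

Start in {q}.
Read 'a': {q} → {q, s, t}.
Read 'c': {q, s, t} → {u}.
Read 'a': {u} → {q, u}.
Read 'b': {q, u} → {q, r, s, t}.
Read 'a': {q, r, s, t} → {q, r, s, t}.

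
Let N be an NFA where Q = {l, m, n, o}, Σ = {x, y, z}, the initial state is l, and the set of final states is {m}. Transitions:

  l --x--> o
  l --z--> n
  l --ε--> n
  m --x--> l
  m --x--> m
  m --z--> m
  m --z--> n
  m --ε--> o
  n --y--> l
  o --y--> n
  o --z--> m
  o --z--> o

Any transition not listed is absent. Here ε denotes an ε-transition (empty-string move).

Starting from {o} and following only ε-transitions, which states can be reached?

Begin with {o}.
No ε-moves leave this set, so the closure equals the set itself.

{o}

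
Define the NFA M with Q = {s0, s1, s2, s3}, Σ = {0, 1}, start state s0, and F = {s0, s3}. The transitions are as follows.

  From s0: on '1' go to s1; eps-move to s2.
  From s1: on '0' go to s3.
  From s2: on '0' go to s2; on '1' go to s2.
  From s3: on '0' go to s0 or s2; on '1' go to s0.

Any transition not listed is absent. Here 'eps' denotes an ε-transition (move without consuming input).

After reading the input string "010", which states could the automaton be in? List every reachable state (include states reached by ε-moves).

Start: ε-closure({s0}) = {s0, s2}.
Read '0': s0→∅, s2→{s2}; now {s2}.
Read '1': s2→{s2}; now {s2}.
Read '0': s2→{s2}; now {s2}.

{s2}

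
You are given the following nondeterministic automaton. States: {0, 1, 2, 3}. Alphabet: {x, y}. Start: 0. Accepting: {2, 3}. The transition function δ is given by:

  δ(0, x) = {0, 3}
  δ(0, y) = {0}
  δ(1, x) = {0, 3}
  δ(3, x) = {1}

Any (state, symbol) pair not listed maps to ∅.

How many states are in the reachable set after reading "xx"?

3

Start in {0}.
Read 'x': {0} → {0, 3}.
Read 'x': {0, 3} → {0, 1, 3}.
That set has 3 states.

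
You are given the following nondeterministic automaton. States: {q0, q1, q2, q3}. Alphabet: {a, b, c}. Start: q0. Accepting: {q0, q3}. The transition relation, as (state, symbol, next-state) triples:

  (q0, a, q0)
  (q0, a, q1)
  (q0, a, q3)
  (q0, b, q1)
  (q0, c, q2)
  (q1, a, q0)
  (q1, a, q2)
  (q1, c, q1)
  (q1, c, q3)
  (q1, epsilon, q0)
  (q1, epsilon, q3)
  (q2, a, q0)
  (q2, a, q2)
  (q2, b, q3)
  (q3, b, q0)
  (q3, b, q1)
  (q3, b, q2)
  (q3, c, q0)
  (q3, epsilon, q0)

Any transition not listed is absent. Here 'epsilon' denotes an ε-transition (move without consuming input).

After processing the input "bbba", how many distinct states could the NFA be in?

4

Start in {q0}.
Read 'b': q0→{q1}; union {q1}; ε-closure = {q0, q1, q3}.
Read 'b': q0→{q1}, q1→∅, q3→{q0, q1, q2}; union {q0, q1, q2}; ε-closure = {q0, q1, q2, q3}.
Read 'b': q0→{q1}, q1→∅, q2→{q3}, q3→{q0, q1, q2}; now {q0, q1, q2, q3}.
Read 'a': q0→{q0, q1, q3}, q1→{q0, q2}, q2→{q0, q2}, q3→∅; now {q0, q1, q2, q3}.
That set has 4 states.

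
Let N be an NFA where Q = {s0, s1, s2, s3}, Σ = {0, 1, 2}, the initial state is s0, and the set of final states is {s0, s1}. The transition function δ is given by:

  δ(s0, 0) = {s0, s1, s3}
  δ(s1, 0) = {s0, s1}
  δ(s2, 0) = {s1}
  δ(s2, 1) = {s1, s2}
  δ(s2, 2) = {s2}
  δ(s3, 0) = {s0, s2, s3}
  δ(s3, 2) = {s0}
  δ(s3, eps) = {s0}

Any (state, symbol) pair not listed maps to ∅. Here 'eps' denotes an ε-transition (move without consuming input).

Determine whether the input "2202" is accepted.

No

Start in {s0}.
Read '2': {s0} → ∅.
The set is empty and remains empty for the remaining 3 symbols.
The final set ∅ contains no accepting state.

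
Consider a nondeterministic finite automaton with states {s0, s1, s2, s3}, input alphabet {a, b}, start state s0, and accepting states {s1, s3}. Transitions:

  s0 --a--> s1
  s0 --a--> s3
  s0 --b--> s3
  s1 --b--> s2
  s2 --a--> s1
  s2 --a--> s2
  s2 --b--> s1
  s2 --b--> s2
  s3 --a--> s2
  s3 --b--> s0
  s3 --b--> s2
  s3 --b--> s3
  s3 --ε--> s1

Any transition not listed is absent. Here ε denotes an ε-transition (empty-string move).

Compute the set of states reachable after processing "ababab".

{s0, s1, s2, s3}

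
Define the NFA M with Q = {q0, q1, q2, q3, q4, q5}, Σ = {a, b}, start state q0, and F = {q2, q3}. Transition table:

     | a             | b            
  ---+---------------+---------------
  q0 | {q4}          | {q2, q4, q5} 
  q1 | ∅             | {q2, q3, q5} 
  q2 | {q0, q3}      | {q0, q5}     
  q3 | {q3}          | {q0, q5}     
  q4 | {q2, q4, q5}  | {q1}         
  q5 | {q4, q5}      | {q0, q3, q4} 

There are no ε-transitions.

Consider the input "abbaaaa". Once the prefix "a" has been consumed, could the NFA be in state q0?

No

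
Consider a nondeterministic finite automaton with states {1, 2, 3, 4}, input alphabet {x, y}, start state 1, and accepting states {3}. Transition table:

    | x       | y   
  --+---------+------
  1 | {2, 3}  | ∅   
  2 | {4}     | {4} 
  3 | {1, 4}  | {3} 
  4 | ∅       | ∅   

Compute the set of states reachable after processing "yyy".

Start in {1}.
Read 'y': 1→∅; now ∅.
The set is empty and remains empty for the remaining 2 symbols.

∅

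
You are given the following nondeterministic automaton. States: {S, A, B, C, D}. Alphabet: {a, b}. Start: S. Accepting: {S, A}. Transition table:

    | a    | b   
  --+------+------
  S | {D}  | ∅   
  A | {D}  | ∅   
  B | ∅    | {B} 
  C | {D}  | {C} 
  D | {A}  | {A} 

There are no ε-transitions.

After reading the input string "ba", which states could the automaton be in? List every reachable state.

∅

Start in {S}.
Read 'b': {S} → ∅.
The set is empty and remains empty for the remaining 1 symbol.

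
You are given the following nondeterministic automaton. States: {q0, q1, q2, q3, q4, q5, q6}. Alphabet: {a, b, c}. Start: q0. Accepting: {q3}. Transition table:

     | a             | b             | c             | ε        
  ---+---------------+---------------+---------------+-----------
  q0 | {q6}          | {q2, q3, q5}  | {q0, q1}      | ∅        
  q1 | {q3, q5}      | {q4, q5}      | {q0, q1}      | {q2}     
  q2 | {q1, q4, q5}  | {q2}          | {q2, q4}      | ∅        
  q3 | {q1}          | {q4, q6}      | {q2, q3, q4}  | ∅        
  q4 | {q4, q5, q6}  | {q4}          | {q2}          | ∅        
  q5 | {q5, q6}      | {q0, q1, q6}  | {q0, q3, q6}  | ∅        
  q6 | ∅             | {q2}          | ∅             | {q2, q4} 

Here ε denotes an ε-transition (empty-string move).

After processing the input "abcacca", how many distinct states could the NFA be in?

6

Start in {q0}.
Read 'a': q0→{q6}; union {q6}; ε-closure = {q2, q4, q6}.
Read 'b': q2→{q2}, q4→{q4}, q6→{q2}; now {q2, q4}.
Read 'c': q2→{q2, q4}, q4→{q2}; now {q2, q4}.
Read 'a': q2→{q1, q4, q5}, q4→{q4, q5, q6}; union {q1, q4, q5, q6}; ε-closure = {q1, q2, q4, q5, q6}.
Read 'c': q1→{q0, q1}, q2→{q2, q4}, q4→{q2}, q5→{q0, q3, q6}, q6→∅; now {q0, q1, q2, q3, q4, q6}.
Read 'c': q0→{q0, q1}, q1→{q0, q1}, q2→{q2, q4}, q3→{q2, q3, q4}, q4→{q2}, q6→∅; now {q0, q1, q2, q3, q4}.
Read 'a': q0→{q6}, q1→{q3, q5}, q2→{q1, q4, q5}, q3→{q1}, q4→{q4, q5, q6}; union {q1, q3, q4, q5, q6}; ε-closure = {q1, q2, q3, q4, q5, q6}.
That set has 6 states.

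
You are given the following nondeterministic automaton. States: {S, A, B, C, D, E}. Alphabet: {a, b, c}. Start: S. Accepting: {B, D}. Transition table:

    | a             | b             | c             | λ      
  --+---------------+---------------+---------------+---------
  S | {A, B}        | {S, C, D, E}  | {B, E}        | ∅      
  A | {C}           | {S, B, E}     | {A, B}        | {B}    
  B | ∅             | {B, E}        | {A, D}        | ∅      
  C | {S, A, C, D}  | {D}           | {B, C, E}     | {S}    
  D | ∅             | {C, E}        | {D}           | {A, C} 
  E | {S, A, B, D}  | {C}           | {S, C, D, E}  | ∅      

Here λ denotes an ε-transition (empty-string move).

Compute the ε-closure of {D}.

{S, A, B, C, D}

Begin with {D}.
ε-move D → A; add A.
ε-move D → C; add C.
ε-move C → S; add S.
ε-move A → B; add B.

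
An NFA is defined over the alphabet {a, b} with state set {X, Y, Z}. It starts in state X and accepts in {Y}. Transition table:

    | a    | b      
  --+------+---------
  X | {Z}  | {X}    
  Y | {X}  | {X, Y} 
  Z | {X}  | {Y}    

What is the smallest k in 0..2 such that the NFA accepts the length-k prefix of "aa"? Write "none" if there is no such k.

Start in {X}.
Read 'a': X→{Z}; now {Z}.
Read 'a': Z→{X}; now {X}.
No reachable set along the way intersects F.

none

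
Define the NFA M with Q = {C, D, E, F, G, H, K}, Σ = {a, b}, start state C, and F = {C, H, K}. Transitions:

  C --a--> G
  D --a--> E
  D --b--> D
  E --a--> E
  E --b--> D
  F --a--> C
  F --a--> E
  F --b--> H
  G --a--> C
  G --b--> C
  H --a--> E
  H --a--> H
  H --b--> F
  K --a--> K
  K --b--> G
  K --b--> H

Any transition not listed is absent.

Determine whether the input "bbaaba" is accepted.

Start in {C}.
Read 'b': {C} → ∅.
The set is empty and remains empty for the remaining 5 symbols.
The final set ∅ contains no accepting state.

No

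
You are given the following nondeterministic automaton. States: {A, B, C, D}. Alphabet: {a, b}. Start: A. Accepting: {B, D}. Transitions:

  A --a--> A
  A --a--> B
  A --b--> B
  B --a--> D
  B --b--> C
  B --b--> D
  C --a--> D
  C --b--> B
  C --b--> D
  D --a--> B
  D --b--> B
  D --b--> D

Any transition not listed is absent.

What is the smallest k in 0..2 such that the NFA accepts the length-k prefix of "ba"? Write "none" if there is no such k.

Start in {A}.
Read 'b': {A} → {B}.
None of the earlier sets intersect F, but {B} does.

1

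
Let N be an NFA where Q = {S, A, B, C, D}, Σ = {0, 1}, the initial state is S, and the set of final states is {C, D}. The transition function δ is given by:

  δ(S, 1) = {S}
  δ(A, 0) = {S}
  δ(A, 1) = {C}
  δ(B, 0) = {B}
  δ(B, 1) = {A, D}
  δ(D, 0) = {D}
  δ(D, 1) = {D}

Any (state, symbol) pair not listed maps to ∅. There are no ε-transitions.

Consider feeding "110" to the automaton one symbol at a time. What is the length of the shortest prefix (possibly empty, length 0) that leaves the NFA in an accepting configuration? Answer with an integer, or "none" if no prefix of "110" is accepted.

Start in {S}.
Read '1': S→{S}; now {S}.
Read '1': S→{S}; now {S}.
Read '0': S→∅; now ∅.
No reachable set along the way intersects F.

none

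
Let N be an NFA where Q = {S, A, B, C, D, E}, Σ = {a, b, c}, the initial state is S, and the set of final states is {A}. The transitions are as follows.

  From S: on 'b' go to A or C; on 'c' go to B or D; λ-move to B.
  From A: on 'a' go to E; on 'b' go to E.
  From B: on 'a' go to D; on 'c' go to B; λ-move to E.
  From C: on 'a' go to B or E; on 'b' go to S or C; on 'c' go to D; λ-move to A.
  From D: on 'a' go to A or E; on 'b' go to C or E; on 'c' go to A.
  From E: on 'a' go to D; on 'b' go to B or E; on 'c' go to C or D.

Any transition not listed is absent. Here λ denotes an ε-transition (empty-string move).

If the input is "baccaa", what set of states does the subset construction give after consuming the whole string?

{A, D, E}

Start: ε-closure({S}) = {S, B, E}.
Read 'b': S→{A, C}, B→∅, E→{B, E}; now {A, B, C, E}.
Read 'a': A→{E}, B→{D}, C→{B, E}, E→{D}; now {B, D, E}.
Read 'c': B→{B}, D→{A}, E→{C, D}; union {A, B, C, D}; ε-closure = {A, B, C, D, E}.
Read 'c': A→∅, B→{B}, C→{D}, D→{A}, E→{C, D}; union {A, B, C, D}; ε-closure = {A, B, C, D, E}.
Read 'a': A→{E}, B→{D}, C→{B, E}, D→{A, E}, E→{D}; now {A, B, D, E}.
Read 'a': A→{E}, B→{D}, D→{A, E}, E→{D}; now {A, D, E}.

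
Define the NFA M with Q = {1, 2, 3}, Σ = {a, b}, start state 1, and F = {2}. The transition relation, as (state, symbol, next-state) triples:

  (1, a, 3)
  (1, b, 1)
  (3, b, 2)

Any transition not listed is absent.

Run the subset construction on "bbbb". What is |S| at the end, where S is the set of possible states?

1

Start in {1}.
Read 'b': {1} → {1}.
Read 'b': {1} → {1}.
Read 'b': {1} → {1}.
Read 'b': {1} → {1}.
That set has 1 state.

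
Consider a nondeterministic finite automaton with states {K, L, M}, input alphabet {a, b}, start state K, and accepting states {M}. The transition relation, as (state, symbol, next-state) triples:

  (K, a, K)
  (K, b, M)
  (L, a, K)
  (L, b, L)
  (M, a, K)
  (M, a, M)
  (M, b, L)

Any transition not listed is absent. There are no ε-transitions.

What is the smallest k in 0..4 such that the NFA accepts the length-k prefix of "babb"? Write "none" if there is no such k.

Start in {K}.
Read 'b': K→{M}; now {M}.
None of the earlier sets intersect F, but {M} does.

1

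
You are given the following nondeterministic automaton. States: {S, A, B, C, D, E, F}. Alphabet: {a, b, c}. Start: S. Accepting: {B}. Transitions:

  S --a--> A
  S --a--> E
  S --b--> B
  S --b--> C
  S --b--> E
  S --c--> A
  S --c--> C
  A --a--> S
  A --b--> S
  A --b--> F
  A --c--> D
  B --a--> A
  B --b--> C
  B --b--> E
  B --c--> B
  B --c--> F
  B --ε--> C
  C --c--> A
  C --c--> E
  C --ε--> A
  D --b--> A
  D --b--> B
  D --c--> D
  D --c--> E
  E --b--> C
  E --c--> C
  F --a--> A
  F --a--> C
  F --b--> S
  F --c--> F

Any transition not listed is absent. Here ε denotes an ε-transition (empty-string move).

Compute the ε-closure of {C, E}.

Begin with {C, E}.
ε-move C → A; add A.

{A, C, E}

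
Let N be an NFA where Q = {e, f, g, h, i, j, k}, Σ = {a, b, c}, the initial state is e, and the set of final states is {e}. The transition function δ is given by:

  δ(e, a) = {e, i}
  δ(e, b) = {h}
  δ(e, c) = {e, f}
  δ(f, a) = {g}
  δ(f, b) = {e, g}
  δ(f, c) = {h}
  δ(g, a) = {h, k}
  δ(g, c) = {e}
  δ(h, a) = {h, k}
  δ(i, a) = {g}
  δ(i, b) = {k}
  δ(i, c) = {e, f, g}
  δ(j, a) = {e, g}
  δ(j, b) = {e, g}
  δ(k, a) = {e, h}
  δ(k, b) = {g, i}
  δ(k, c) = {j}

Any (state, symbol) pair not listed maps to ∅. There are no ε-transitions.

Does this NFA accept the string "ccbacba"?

Yes

Start in {e}.
Read 'c': e→{e, f}; now {e, f}.
Read 'c': e→{e, f}, f→{h}; now {e, f, h}.
Read 'b': e→{h}, f→{e, g}, h→∅; now {e, g, h}.
Read 'a': e→{e, i}, g→{h, k}, h→{h, k}; now {e, h, i, k}.
Read 'c': e→{e, f}, h→∅, i→{e, f, g}, k→{j}; now {e, f, g, j}.
Read 'b': e→{h}, f→{e, g}, g→∅, j→{e, g}; now {e, g, h}.
Read 'a': e→{e, i}, g→{h, k}, h→{h, k}; now {e, h, i, k}.
The final set {e, h, i, k} contains the accepting state e.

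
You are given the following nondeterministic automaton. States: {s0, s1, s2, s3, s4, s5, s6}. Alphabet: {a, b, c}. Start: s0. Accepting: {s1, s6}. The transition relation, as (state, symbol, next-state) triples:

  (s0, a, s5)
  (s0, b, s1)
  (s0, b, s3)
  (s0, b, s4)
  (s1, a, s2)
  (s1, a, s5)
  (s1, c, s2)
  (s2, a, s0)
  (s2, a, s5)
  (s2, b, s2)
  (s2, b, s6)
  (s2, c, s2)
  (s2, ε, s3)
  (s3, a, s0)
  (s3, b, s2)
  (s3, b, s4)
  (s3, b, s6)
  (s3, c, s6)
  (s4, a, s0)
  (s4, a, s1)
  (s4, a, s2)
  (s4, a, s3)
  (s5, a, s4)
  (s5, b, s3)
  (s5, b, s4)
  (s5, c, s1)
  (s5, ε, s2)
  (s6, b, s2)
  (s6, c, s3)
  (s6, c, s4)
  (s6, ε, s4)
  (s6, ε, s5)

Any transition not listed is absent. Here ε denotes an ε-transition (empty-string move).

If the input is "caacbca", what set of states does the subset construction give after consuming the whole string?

∅

Start in {s0}.
Read 'c': {s0} → ∅.
The set is empty and remains empty for the remaining 6 symbols.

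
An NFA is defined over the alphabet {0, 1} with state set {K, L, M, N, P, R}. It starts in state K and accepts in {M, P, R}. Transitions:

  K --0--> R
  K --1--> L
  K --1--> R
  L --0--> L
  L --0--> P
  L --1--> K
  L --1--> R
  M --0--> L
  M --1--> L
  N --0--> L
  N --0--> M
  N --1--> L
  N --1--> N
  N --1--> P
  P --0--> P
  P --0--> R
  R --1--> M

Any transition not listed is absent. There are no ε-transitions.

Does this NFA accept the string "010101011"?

Start in {K}.
Read '0': {K} → {R}.
Read '1': {R} → {M}.
Read '0': {M} → {L}.
Read '1': {L} → {K, R}.
Read '0': {K, R} → {R}.
Read '1': {R} → {M}.
Read '0': {M} → {L}.
Read '1': {L} → {K, R}.
Read '1': {K, R} → {L, M, R}.
The final set {L, M, R} contains the accepting states M, R.

Yes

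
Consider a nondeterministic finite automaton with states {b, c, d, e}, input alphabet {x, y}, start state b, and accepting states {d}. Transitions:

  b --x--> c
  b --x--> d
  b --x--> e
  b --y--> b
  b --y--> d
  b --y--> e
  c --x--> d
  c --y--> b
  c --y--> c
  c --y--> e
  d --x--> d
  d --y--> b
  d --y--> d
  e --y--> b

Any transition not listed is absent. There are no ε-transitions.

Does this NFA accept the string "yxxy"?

Yes

Start in {b}.
Read 'y': b→{b, d, e}; now {b, d, e}.
Read 'x': b→{c, d, e}, d→{d}, e→∅; now {c, d, e}.
Read 'x': c→{d}, d→{d}, e→∅; now {d}.
Read 'y': d→{b, d}; now {b, d}.
The final set {b, d} contains the accepting state d.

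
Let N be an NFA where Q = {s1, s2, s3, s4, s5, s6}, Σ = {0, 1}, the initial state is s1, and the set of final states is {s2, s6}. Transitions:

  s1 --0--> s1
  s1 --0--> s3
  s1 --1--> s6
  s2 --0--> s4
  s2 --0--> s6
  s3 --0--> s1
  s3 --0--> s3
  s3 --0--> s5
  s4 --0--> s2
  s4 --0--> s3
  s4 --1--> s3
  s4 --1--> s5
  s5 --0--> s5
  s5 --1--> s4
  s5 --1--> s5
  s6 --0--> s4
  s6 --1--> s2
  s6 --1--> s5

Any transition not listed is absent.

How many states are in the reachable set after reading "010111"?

3

Start in {s1}.
Read '0': {s1} → {s1, s3}.
Read '1': {s1, s3} → {s6}.
Read '0': {s6} → {s4}.
Read '1': {s4} → {s3, s5}.
Read '1': {s3, s5} → {s4, s5}.
Read '1': {s4, s5} → {s3, s4, s5}.
That set has 3 states.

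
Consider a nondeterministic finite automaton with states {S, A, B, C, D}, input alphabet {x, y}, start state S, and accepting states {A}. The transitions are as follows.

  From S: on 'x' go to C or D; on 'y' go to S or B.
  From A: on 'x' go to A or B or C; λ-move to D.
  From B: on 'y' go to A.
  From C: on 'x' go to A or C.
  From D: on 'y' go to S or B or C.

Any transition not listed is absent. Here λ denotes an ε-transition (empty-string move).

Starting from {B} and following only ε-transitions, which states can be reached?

Begin with {B}.
No ε-moves leave this set, so the closure equals the set itself.

{B}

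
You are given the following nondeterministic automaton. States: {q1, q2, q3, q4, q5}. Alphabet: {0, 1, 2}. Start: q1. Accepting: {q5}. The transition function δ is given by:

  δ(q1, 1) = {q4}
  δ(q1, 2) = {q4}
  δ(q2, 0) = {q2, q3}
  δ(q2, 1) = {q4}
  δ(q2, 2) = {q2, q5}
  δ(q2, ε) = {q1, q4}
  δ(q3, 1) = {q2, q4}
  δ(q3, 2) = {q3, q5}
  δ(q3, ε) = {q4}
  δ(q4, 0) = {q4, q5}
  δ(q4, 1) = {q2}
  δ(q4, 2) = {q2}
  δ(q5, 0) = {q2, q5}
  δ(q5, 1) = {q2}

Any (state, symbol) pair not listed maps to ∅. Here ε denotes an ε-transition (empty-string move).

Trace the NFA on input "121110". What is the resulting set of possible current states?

Start in {q1}.
Read '1': q1→{q4}; now {q4}.
Read '2': q4→{q2}; union {q2}; ε-closure = {q1, q2, q4}.
Read '1': q1→{q4}, q2→{q4}, q4→{q2}; union {q2, q4}; ε-closure = {q1, q2, q4}.
Read '1': q1→{q4}, q2→{q4}, q4→{q2}; union {q2, q4}; ε-closure = {q1, q2, q4}.
Read '1': q1→{q4}, q2→{q4}, q4→{q2}; union {q2, q4}; ε-closure = {q1, q2, q4}.
Read '0': q1→∅, q2→{q2, q3}, q4→{q4, q5}; union {q2, q3, q4, q5}; ε-closure = {q1, q2, q3, q4, q5}.

{q1, q2, q3, q4, q5}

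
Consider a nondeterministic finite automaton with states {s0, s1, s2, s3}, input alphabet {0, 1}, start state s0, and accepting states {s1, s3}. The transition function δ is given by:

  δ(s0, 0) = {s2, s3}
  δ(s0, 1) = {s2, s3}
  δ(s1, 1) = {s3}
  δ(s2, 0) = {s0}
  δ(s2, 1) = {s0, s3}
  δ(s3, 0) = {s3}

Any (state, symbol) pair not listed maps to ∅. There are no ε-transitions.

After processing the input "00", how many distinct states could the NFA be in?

2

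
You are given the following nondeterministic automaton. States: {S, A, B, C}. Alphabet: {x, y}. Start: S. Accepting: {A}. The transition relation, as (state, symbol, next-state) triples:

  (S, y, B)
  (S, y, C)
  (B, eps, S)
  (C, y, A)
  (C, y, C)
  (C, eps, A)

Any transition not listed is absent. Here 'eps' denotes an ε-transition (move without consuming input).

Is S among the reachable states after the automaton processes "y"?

Start in {S}.
Read 'y': S→{B, C}; union {B, C}; ε-closure = {S, A, B, C}.
State S is in {S, A, B, C}.

Yes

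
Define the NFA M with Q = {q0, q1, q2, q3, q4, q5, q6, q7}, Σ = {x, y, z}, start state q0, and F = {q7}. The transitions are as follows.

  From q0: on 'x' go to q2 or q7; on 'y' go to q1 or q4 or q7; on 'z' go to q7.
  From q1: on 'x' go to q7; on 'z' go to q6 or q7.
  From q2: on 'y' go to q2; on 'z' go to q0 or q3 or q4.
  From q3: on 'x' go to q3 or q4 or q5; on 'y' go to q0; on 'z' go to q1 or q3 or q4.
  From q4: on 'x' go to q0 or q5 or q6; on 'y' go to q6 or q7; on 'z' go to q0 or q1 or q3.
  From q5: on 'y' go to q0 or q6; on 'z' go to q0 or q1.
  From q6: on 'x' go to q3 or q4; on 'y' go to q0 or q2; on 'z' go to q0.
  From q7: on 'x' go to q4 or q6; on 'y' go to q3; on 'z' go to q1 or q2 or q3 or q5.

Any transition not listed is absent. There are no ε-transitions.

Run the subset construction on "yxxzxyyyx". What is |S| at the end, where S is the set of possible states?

Start in {q0}.
Read 'y': {q0} → {q1, q4, q7}.
Read 'x': {q1, q4, q7} → {q0, q4, q5, q6, q7}.
Read 'x': {q0, q4, q5, q6, q7} → {q0, q2, q3, q4, q5, q6, q7}.
Read 'z': {q0, q2, q3, q4, q5, q6, q7} → {q0, q1, q2, q3, q4, q5, q7}.
Read 'x': {q0, q1, q2, q3, q4, q5, q7} → {q0, q2, q3, q4, q5, q6, q7}.
Read 'y': {q0, q2, q3, q4, q5, q6, q7} → {q0, q1, q2, q3, q4, q6, q7}.
Read 'y': {q0, q1, q2, q3, q4, q6, q7} → {q0, q1, q2, q3, q4, q6, q7}.
Read 'y': {q0, q1, q2, q3, q4, q6, q7} → {q0, q1, q2, q3, q4, q6, q7}.
Read 'x': {q0, q1, q2, q3, q4, q6, q7} → {q0, q2, q3, q4, q5, q6, q7}.
That set has 7 states.

7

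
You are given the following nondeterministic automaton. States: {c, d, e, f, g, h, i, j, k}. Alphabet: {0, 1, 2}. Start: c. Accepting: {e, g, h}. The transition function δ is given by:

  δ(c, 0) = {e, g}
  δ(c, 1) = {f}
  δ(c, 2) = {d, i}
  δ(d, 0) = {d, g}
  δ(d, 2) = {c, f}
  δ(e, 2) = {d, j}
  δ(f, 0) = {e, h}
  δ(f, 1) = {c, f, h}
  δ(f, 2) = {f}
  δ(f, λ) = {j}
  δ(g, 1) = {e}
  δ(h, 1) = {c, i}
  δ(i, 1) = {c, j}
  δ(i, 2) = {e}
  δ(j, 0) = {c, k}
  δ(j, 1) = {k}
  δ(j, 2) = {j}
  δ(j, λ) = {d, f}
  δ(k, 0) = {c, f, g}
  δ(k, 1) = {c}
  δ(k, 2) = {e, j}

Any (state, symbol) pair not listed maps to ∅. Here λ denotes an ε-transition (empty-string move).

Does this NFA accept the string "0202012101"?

Start in {c}.
Read '0': c→{e, g}; now {e, g}.
Read '2': e→{d, j}, g→∅; union {d, j}; ε-closure = {d, f, j}.
Read '0': d→{d, g}, f→{e, h}, j→{c, k}; now {c, d, e, g, h, k}.
Read '2': c→{d, i}, d→{c, f}, e→{d, j}, g→∅, h→∅, k→{e, j}; now {c, d, e, f, i, j}.
Read '0': c→{e, g}, d→{d, g}, e→∅, f→{e, h}, i→∅, j→{c, k}; now {c, d, e, g, h, k}.
Read '1': c→{f}, d→∅, e→∅, g→{e}, h→{c, i}, k→{c}; union {c, e, f, i}; ε-closure = {c, d, e, f, i, j}.
Read '2': c→{d, i}, d→{c, f}, e→{d, j}, f→{f}, i→{e}, j→{j}; now {c, d, e, f, i, j}.
Read '1': c→{f}, d→∅, e→∅, f→{c, f, h}, i→{c, j}, j→{k}; union {c, f, h, j, k}; ε-closure = {c, d, f, h, j, k}.
Read '0': c→{e, g}, d→{d, g}, f→{e, h}, h→∅, j→{c, k}, k→{c, f, g}; union {c, d, e, f, g, h, k}; ε-closure = {c, d, e, f, g, h, j, k}.
Read '1': c→{f}, d→∅, e→∅, f→{c, f, h}, g→{e}, h→{c, i}, j→{k}, k→{c}; union {c, e, f, h, i, k}; ε-closure = {c, d, e, f, h, i, j, k}.
The final set {c, d, e, f, h, i, j, k} contains the accepting states e, h.

Yes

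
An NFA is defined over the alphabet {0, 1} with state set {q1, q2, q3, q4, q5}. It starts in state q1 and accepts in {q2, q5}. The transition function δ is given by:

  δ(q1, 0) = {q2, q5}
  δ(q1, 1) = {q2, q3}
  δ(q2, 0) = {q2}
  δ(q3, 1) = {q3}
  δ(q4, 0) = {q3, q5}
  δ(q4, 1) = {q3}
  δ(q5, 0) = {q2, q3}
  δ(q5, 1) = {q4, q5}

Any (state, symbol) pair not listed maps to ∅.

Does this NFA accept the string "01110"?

Yes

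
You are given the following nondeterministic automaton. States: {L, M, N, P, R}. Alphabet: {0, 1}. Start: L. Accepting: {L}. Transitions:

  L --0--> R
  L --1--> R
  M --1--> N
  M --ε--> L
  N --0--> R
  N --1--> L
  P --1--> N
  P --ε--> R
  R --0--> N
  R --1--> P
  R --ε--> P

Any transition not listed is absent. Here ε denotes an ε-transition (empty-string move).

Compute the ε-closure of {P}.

{P, R}

Begin with {P}.
ε-move P → R; add R.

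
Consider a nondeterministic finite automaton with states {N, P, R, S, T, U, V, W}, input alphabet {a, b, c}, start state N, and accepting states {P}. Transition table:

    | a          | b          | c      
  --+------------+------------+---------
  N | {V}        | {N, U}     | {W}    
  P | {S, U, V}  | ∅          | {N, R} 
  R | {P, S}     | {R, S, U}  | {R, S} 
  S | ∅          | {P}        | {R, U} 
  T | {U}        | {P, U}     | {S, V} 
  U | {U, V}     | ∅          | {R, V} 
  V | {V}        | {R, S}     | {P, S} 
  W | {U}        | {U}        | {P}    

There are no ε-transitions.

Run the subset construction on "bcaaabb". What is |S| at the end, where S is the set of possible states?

Start in {N}.
Read 'b': {N} → {N, U}.
Read 'c': {N, U} → {R, V, W}.
Read 'a': {R, V, W} → {P, S, U, V}.
Read 'a': {P, S, U, V} → {S, U, V}.
Read 'a': {S, U, V} → {U, V}.
Read 'b': {U, V} → {R, S}.
Read 'b': {R, S} → {P, R, S, U}.
That set has 4 states.

4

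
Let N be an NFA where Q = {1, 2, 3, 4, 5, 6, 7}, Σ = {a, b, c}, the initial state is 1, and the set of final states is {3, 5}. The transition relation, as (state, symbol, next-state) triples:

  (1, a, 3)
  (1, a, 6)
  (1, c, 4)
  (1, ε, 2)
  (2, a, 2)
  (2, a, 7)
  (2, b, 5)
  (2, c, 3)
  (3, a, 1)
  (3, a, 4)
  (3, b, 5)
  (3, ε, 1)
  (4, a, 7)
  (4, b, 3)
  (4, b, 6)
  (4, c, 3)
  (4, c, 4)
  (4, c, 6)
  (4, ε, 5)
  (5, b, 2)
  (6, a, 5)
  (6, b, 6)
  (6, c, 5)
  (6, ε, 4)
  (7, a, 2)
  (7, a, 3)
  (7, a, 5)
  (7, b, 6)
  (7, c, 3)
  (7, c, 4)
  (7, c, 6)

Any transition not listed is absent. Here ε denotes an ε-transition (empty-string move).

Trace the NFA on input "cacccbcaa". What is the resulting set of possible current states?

Start: ε-closure({1}) = {1, 2}.
Read 'c': 1→{4}, 2→{3}; union {3, 4}; ε-closure = {1, 2, 3, 4, 5}.
Read 'a': 1→{3, 6}, 2→{2, 7}, 3→{1, 4}, 4→{7}, 5→∅; union {1, 2, 3, 4, 6, 7}; ε-closure = {1, 2, 3, 4, 5, 6, 7}.
Read 'c': 1→{4}, 2→{3}, 3→∅, 4→{3, 4, 6}, 5→∅, 6→{5}, 7→{3, 4, 6}; union {3, 4, 5, 6}; ε-closure = {1, 2, 3, 4, 5, 6}.
Read 'c': 1→{4}, 2→{3}, 3→∅, 4→{3, 4, 6}, 5→∅, 6→{5}; union {3, 4, 5, 6}; ε-closure = {1, 2, 3, 4, 5, 6}.
Read 'c': 1→{4}, 2→{3}, 3→∅, 4→{3, 4, 6}, 5→∅, 6→{5}; union {3, 4, 5, 6}; ε-closure = {1, 2, 3, 4, 5, 6}.
Read 'b': 1→∅, 2→{5}, 3→{5}, 4→{3, 6}, 5→{2}, 6→{6}; union {2, 3, 5, 6}; ε-closure = {1, 2, 3, 4, 5, 6}.
Read 'c': 1→{4}, 2→{3}, 3→∅, 4→{3, 4, 6}, 5→∅, 6→{5}; union {3, 4, 5, 6}; ε-closure = {1, 2, 3, 4, 5, 6}.
Read 'a': 1→{3, 6}, 2→{2, 7}, 3→{1, 4}, 4→{7}, 5→∅, 6→{5}; now {1, 2, 3, 4, 5, 6, 7}.
Read 'a': 1→{3, 6}, 2→{2, 7}, 3→{1, 4}, 4→{7}, 5→∅, 6→{5}, 7→{2, 3, 5}; now {1, 2, 3, 4, 5, 6, 7}.

{1, 2, 3, 4, 5, 6, 7}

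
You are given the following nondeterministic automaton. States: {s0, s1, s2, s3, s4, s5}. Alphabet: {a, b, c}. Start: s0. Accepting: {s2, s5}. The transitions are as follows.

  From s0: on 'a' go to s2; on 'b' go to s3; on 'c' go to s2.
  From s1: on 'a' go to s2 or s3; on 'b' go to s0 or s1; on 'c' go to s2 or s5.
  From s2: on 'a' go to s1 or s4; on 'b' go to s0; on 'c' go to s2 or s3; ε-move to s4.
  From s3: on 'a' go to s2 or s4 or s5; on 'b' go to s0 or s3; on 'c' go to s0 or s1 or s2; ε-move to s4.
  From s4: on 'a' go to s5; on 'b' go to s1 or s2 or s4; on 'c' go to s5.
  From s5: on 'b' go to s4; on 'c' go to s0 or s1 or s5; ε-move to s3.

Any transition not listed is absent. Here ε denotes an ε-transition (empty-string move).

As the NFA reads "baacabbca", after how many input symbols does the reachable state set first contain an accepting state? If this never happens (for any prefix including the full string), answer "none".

2

Start in {s0}.
Read 'b': {s0} → {s3, s4}.
Read 'a': {s3, s4} → {s2, s3, s4, s5}.
None of the earlier sets intersect F, but {s2, s3, s4, s5} does.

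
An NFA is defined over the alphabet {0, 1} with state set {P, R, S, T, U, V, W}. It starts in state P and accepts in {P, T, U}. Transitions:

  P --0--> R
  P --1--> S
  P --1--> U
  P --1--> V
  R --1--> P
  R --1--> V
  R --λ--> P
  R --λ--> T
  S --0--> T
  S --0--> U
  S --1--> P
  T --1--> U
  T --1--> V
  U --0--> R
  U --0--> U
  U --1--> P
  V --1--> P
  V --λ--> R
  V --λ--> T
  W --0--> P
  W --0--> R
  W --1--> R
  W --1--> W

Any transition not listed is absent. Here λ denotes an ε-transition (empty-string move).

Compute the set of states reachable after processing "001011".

Start in {P}.
Read '0': P→{R}; union {R}; ε-closure = {P, R, T}.
Read '0': P→{R}, R→∅, T→∅; union {R}; ε-closure = {P, R, T}.
Read '1': P→{S, U, V}, R→{P, V}, T→{U, V}; union {P, S, U, V}; ε-closure = {P, R, S, T, U, V}.
Read '0': P→{R}, R→∅, S→{T, U}, T→∅, U→{R, U}, V→∅; union {R, T, U}; ε-closure = {P, R, T, U}.
Read '1': P→{S, U, V}, R→{P, V}, T→{U, V}, U→{P}; union {P, S, U, V}; ε-closure = {P, R, S, T, U, V}.
Read '1': P→{S, U, V}, R→{P, V}, S→{P}, T→{U, V}, U→{P}, V→{P}; union {P, S, U, V}; ε-closure = {P, R, S, T, U, V}.

{P, R, S, T, U, V}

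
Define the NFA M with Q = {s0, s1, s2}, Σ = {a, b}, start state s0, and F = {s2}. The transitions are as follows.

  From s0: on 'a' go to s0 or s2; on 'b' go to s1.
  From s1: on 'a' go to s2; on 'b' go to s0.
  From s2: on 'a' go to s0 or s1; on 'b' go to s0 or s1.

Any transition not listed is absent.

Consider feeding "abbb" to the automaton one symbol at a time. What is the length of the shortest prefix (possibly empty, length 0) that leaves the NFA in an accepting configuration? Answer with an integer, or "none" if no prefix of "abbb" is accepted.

Start in {s0}.
Read 'a': {s0} → {s0, s2}.
None of the earlier sets intersect F, but {s0, s2} does.

1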